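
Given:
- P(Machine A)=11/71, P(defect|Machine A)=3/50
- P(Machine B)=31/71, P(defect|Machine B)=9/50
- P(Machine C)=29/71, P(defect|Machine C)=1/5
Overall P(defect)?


P(B) = Σ P(B|Aᵢ)×P(Aᵢ)
  3/50×11/71 = 33/3550
  9/50×31/71 = 279/3550
  1/5×29/71 = 29/355
Sum = 301/1775

P(defect) = 301/1775 ≈ 16.96%


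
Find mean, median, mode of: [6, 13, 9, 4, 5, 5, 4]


Sorted: [4, 4, 5, 5, 6, 9, 13]
Mean = 46/7
Median = 5
Freq: {6: 1, 13: 1, 9: 1, 4: 2, 5: 2}
Mode: [4, 5]

Mean=46/7, Median=5, Mode=[4, 5]


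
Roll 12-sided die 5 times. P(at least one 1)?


P(no 1)^5 = (11/12)^5 = 161051/248832
P(≥1) = 1 - 161051/248832 = 87781/248832

P = 87781/248832 ≈ 35.28%


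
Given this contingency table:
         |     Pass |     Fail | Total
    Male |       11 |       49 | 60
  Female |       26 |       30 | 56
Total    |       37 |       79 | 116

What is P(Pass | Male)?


P(Pass | Male) = 11/(11+49) = 11/60

P(Pass|Male) = 11/60 ≈ 18.33%


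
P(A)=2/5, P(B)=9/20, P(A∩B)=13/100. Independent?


P(A)×P(B) = 9/50
P(A∩B) = 13/100
Not equal → NOT independent

No, not independent


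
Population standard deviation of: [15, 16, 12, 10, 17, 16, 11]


Mean = 97/7
  (15-97/7)²=64/49
  (16-97/7)²=225/49
  (12-97/7)²=169/49
  (10-97/7)²=729/49
  (17-97/7)²=484/49
  (16-97/7)²=225/49
  (11-97/7)²=400/49
Σ(x-μ)² = 328/7
σ² = (328/7)/7 = 328/49

σ = √(328/49) ≈ 2.5873


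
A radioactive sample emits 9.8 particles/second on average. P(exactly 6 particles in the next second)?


Poisson(λ=9.8): P(X=6) = e^(-λ)×λ^k/k!
= e^(-9.8) × 9.8^6 / 6!
≈ 5.545159943e-05 × 885842.380864 / 720 ≈ 0.068224

P(X=6) ≈ 0.068224 ≈ 6.82%


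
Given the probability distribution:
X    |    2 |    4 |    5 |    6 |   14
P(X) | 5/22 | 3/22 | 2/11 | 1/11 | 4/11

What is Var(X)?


E[X] = 83/11
E[X²] = 904/11
Var(X) = E[X²] - (E[X])² = 904/11 - 6889/121 = 3055/121

Var(X) = 3055/121 ≈ 25.2479


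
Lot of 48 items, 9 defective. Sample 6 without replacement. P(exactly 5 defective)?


Hypergeometric: C(9,5)×C(39,1)/C(48,6)
= 126×39/12271512 = 819/2045252

P(X=5) = 819/2045252 ≈ 0.04%


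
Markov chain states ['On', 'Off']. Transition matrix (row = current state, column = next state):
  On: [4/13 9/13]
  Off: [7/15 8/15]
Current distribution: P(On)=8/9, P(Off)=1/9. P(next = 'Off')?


P(next=Off) = Σᵢ P(now=i)×P(i→Off)
= 8/9×9/13 + 1/9×8/15
= 8/13 + 8/135 = 1184/1755

P = 1184/1755 ≈ 0.6746


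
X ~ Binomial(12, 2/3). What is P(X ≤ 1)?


P(X ≤ 1) = Σ P(X=i) for i=0..1
P(X=0) = 1/531441
P(X=1) = 8/177147
Sum = 25/531441

P(X ≤ 1) = 25/531441 ≈ 0.00%


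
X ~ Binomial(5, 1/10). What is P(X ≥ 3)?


P(X ≥ 3) = Σ P(X=i) for i=3..5
P(X=3) = 81/10000
P(X=4) = 9/20000
P(X=5) = 1/100000
Sum = 107/12500

P(X ≥ 3) = 107/12500 ≈ 0.86%


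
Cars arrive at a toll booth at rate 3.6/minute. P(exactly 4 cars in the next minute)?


Poisson(λ=3.6): P(X=4) = e^(-λ)×λ^k/k!
= e^(-3.6) × 3.6^4 / 4!
≈ 0.02732372245 × 167.9616 / 24 ≈ 0.191222

P(X=4) ≈ 0.191222 ≈ 19.12%


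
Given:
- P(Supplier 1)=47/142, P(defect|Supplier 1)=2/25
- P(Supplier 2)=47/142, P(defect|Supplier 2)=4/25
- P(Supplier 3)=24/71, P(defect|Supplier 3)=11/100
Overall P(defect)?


P(B) = Σ P(B|Aᵢ)×P(Aᵢ)
  2/25×47/142 = 47/1775
  4/25×47/142 = 94/1775
  11/100×24/71 = 66/1775
Sum = 207/1775

P(defect) = 207/1775 ≈ 11.66%


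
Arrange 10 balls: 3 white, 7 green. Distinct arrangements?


10!/(3!×7!) = 120

120


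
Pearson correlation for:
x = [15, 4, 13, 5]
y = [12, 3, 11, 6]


n=4, Σx=37, Σy=32, Σxy=365, Σx²=435, Σy²=310
r = (4×365 - 37×32)/√((4×435 - 37²)(4×310 - 32²))
= 276/√(371×216) = 276/√80136 ≈ 276/283.0830 ≈ 0.9750

r ≈ 0.9750


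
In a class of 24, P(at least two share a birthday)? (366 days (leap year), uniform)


P(all different) = Π(366-i)/366 for i=0..23
= 0.462654
P(match) = 1 - 0.462654 = 0.537346

P ≈ 0.5373 ≈ 53.73%


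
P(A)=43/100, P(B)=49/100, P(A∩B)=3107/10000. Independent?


P(A)×P(B) = 2107/10000
P(A∩B) = 3107/10000
Not equal → NOT independent

No, not independent


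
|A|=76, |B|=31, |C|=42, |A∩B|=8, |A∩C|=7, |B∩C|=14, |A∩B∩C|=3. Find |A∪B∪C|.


|A∪B∪C| = 76+31+42-8-7-14+3 = 123

|A∪B∪C| = 123


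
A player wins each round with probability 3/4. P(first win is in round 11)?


Geometric: P(X=11) = (1-p)^(k-1)×p = (1/4)^10×3/4 = 3/4194304

P(X=11) = 3/4194304 ≈ 0.00%


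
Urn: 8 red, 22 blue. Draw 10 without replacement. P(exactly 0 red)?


Hypergeometric: C(8,0)×C(22,10)/C(30,10)
= 1×646646/30045015 = 646/30015

P(X=0) = 646/30015 ≈ 2.15%


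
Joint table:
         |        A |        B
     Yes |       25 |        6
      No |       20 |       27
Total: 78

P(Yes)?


P(Yes) = (25+6)/78 = 31/78

P(Yes) = 31/78 ≈ 39.74%


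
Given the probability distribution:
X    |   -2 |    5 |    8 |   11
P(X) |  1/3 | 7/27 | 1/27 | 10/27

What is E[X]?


E[X] = Σ x·P(X=x)
= (-2)×(1/3) + (5)×(7/27) + (8)×(1/27) + (11)×(10/27)
= 5

E[X] = 5


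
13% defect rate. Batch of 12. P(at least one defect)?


P(all good) = (87/100)^12 = 188031682201497672618081/1000000000000000000000000
P(≥1 defect) = 811968317798502327381919/1000000000000000000000000

P = 811968317798502327381919/1000000000000000000000000 ≈ 81.20%


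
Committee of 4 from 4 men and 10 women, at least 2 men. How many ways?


Count by #men:
  2M,2W: C(4,2)×C(10,2)=270
  3M,1W: C(4,3)×C(10,1)=40
  4M,0W: C(4,4)×C(10,0)=1
Total = 311

311


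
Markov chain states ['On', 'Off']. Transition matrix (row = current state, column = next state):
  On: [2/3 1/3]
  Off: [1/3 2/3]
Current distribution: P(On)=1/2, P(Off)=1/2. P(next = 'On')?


P(next=On) = Σᵢ P(now=i)×P(i→On)
= 1/2×2/3 + 1/2×1/3
= 1/3 + 1/6 = 1/2

P = 1/2 ≈ 0.5000


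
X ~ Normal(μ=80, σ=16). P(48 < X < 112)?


z₁=(48-80)/16=-2.0, z₂=(112-80)/16=2.0
P = Φ(2.0) - Φ(-2.0) = 0.977250 - 0.022750 = 0.954500 ≈ 0.9545

P(48 < X < 112) ≈ 0.9545


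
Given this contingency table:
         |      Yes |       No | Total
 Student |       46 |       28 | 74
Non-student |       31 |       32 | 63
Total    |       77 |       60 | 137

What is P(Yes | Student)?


P(Yes | Student) = 46/(46+28) = 46/74 = 23/37

P(Yes|Student) = 23/37 ≈ 62.16%


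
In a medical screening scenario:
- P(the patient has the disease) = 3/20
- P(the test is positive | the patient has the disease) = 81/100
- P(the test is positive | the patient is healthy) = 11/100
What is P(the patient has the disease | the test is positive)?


Using Bayes' theorem:
P(A|B) = P(B|A)·P(A) / P(B)

P(the test is positive) = 81/100 × 3/20 + 11/100 × 17/20
= 243/2000 + 187/2000 = 43/200

P(the patient has the disease|the test is positive) = (243/2000) / (43/200) = 243/430

P(the patient has the disease|the test is positive) = 243/430 ≈ 56.51%


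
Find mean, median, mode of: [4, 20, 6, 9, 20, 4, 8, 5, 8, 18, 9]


Sorted: [4, 4, 5, 6, 8, 8, 9, 9, 18, 20, 20]
Mean = 111/11
Median = 8
Freq: {4: 2, 20: 2, 6: 1, 9: 2, 8: 2, 5: 1, 18: 1}
Mode: [4, 8, 9, 20]

Mean=111/11, Median=8, Mode=[4, 8, 9, 20]


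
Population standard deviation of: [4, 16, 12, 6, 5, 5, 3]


Mean = 51/7
  (4-51/7)²=529/49
  (16-51/7)²=3721/49
  (12-51/7)²=1089/49
  (6-51/7)²=81/49
  (5-51/7)²=256/49
  (5-51/7)²=256/49
  (3-51/7)²=900/49
Σ(x-μ)² = 976/7
σ² = (976/7)/7 = 976/49

σ = √(976/49) ≈ 4.4630


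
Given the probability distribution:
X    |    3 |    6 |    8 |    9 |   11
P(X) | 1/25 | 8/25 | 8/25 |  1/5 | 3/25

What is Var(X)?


E[X] = 193/25
E[X²] = 1577/25
Var(X) = E[X²] - (E[X])² = 1577/25 - 37249/625 = 2176/625

Var(X) = 2176/625 ≈ 3.4816


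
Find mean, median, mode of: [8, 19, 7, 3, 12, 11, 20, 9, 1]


Sorted: [1, 3, 7, 8, 9, 11, 12, 19, 20]
Mean = 90/9 = 10
Median = 9
Freq: {8: 1, 19: 1, 7: 1, 3: 1, 12: 1, 11: 1, 20: 1, 9: 1, 1: 1}
Mode: No mode

Mean=10, Median=9, Mode=No mode


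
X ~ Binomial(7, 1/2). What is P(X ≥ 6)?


P(X ≥ 6) = Σ P(X=i) for i=6..7
P(X=6) = 7/128
P(X=7) = 1/128
Sum = 1/16

P(X ≥ 6) = 1/16 ≈ 6.25%


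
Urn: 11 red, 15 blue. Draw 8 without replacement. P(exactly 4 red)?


Hypergeometric: C(11,4)×C(15,4)/C(26,8)
= 330×1365/1562275 = 126/437

P(X=4) = 126/437 ≈ 28.83%


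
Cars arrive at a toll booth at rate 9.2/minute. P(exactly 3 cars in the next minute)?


Poisson(λ=9.2): P(X=3) = e^(-λ)×λ^k/k!
= e^(-9.2) × 9.2^3 / 3!
≈ 0.0001010394018 × 778.688 / 6 ≈ 0.013113

P(X=3) ≈ 0.013113 ≈ 1.31%


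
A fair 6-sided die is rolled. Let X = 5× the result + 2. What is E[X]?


E[die] = (1+6)/2 = 7/2
E[X] = 5×7/2 + 2 = 39/2

E[X] = 39/2


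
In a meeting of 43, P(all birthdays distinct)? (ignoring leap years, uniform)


P(all different) = Π(365-i)/365 for i=0..42
= (365/365)×(364/365)×...×(323/365)
= 0.076077

P ≈ 0.0761 ≈ 7.61%


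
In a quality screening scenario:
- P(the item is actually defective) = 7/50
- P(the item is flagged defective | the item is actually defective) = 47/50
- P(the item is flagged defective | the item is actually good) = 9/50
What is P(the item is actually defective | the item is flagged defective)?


Using Bayes' theorem:
P(A|B) = P(B|A)·P(A) / P(B)

P(the item is flagged defective) = 47/50 × 7/50 + 9/50 × 43/50
= 329/2500 + 387/2500 = 179/625

P(the item is actually defective|the item is flagged defective) = (329/2500) / (179/625) = 329/716

P(the item is actually defective|the item is flagged defective) = 329/716 ≈ 45.95%


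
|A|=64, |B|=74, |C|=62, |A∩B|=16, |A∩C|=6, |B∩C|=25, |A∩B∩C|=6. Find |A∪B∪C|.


|A∪B∪C| = 64+74+62-16-6-25+6 = 159

|A∪B∪C| = 159


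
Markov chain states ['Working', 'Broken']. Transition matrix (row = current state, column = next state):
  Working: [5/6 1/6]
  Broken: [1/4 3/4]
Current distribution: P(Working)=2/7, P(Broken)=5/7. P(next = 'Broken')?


P(next=Broken) = Σᵢ P(now=i)×P(i→Broken)
= 2/7×1/6 + 5/7×3/4
= 1/21 + 15/28 = 7/12

P = 7/12 ≈ 0.5833


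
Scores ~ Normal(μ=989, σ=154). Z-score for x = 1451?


z = (x - μ)/σ = (1451 - 989)/154 = 3.0

z = 3.0


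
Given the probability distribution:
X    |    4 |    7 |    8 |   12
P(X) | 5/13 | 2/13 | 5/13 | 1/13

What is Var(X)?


E[X] = 86/13
E[X²] = 642/13
Var(X) = E[X²] - (E[X])² = 642/13 - 7396/169 = 950/169

Var(X) = 950/169 ≈ 5.6213


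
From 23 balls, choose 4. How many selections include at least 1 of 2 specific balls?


Complement: C(23,4) - C(21,4) = 8855 - 5985 = 2870

2870


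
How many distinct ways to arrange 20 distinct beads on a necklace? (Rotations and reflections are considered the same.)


Free circular arrangements: rotations and reflections both identified.
(n-1)!/2 = 19!/2 = 121645100408832000/2 = 60822550204416000

60822550204416000


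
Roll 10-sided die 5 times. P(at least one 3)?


P(no 3)^5 = (9/10)^5 = 59049/100000
P(≥1) = 1 - 59049/100000 = 40951/100000

P = 40951/100000 ≈ 40.95%


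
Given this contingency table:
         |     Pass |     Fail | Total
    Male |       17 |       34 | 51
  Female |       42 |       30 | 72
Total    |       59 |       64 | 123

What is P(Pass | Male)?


P(Pass | Male) = 17/(17+34) = 17/51 = 1/3

P(Pass|Male) = 1/3 ≈ 33.33%


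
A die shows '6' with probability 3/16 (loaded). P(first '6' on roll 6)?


Geometric: P(X=6) = (1-p)^(k-1)×p = (13/16)^5×3/16 = 1113879/16777216

P(X=6) = 1113879/16777216 ≈ 6.64%


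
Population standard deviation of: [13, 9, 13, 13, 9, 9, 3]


Mean = 69/7
  (13-69/7)²=484/49
  (9-69/7)²=36/49
  (13-69/7)²=484/49
  (13-69/7)²=484/49
  (9-69/7)²=36/49
  (9-69/7)²=36/49
  (3-69/7)²=2304/49
Σ(x-μ)² = 552/7
σ² = (552/7)/7 = 552/49

σ = √(552/49) ≈ 3.3564


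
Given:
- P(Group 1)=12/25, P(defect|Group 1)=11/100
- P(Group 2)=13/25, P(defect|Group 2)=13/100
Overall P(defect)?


P(B) = Σ P(B|Aᵢ)×P(Aᵢ)
  11/100×12/25 = 33/625
  13/100×13/25 = 169/2500
Sum = 301/2500

P(defect) = 301/2500 ≈ 12.04%


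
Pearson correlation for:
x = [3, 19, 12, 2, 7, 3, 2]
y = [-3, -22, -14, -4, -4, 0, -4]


n=7, Σx=48, Σy=-51, Σxy=-639, Σx²=580, Σy²=737
r = (7×(-639) - 48×(-51))/√((7×580 - 48²)(7×737 - (-51)²))
= -2025/√(1756×2558) = -2025/√4491848 ≈ -2025/2119.3980 ≈ -0.9555

r ≈ -0.9555


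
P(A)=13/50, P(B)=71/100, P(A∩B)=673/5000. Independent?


P(A)×P(B) = 923/5000
P(A∩B) = 673/5000
Not equal → NOT independent

No, not independent


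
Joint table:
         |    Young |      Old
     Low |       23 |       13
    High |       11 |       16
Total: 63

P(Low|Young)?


P(Low|Young) = 23/(23+11) = 23/34

P = 23/34 ≈ 67.65%


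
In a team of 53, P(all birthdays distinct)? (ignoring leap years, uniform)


P(all different) = Π(365-i)/365 for i=0..52
= (365/365)×(364/365)×...×(313/365)
= 0.018862

P ≈ 0.0189 ≈ 1.89%


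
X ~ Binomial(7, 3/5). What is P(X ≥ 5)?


P(X ≥ 5) = Σ P(X=i) for i=5..7
P(X=5) = 20412/78125
P(X=6) = 10206/78125
P(X=7) = 2187/78125
Sum = 6561/15625

P(X ≥ 5) = 6561/15625 ≈ 41.99%


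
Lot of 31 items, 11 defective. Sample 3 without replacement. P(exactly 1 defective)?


Hypergeometric: C(11,1)×C(20,2)/C(31,3)
= 11×190/4495 = 418/899

P(X=1) = 418/899 ≈ 46.50%


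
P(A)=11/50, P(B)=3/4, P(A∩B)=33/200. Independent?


P(A)×P(B) = 33/200
P(A∩B) = 33/200
Equal ✓ → Independent

Yes, independent


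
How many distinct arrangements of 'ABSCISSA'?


Letters: 8, freq: {'A': 2, 'B': 1, 'S': 3, 'C': 1, 'I': 1}
8!/(2!×1!×3!×1!×1!) = 40320/12 = 3360

3360


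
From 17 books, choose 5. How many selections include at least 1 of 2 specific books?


Complement: C(17,5) - C(15,5) = 6188 - 3003 = 3185

3185


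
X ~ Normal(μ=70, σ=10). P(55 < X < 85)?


z₁=(55-70)/10=-1.5, z₂=(85-70)/10=1.5
P = Φ(1.5) - Φ(-1.5) = 0.933193 - 0.066807 = 0.866386 ≈ 0.8664

P(55 < X < 85) ≈ 0.8664


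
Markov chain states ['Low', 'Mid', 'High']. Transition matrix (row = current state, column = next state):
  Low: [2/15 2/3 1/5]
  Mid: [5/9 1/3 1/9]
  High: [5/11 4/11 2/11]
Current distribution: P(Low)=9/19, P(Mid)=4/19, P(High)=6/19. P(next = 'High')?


P(next=High) = Σᵢ P(now=i)×P(i→High)
= 9/19×1/5 + 4/19×1/9 + 6/19×2/11
= 9/95 + 4/171 + 12/209 = 1651/9405

P = 1651/9405 ≈ 0.1755


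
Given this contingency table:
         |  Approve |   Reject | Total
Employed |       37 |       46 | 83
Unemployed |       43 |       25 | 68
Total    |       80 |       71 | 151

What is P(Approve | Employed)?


P(Approve | Employed) = 37/(37+46) = 37/83

P(Approve|Employed) = 37/83 ≈ 44.58%


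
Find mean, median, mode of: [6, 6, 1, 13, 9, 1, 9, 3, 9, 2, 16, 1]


Sorted: [1, 1, 1, 2, 3, 6, 6, 9, 9, 9, 13, 16]
Mean = 76/12 = 19/3
Median = 6
Freq: {6: 2, 1: 3, 13: 1, 9: 3, 3: 1, 2: 1, 16: 1}
Mode: [1, 9]

Mean=19/3, Median=6, Mode=[1, 9]


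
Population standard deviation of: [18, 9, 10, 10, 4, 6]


Mean = 57/6 = 19/2
  (18-19/2)²=289/4
  (9-19/2)²=1/4
  (10-19/2)²=1/4
  (10-19/2)²=1/4
  (4-19/2)²=121/4
  (6-19/2)²=49/4
Σ(x-μ)² = 231/2
σ² = (231/2)/6 = 77/4

σ = √(77/4) ≈ 4.3875


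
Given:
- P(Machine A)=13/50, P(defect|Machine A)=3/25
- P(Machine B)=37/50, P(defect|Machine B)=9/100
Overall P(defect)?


P(B) = Σ P(B|Aᵢ)×P(Aᵢ)
  3/25×13/50 = 39/1250
  9/100×37/50 = 333/5000
Sum = 489/5000

P(defect) = 489/5000 ≈ 9.78%


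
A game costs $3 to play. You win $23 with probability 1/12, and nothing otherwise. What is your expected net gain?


E[gain] = (23-3)×1/12 + (-3)×11/12
= 5/3 - 11/4 = -13/12

Expected net gain = $-13/12 ≈ $-1.08


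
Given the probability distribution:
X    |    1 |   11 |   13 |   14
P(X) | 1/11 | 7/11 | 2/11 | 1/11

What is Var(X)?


E[X] = 118/11
E[X²] = 1382/11
Var(X) = E[X²] - (E[X])² = 1382/11 - 13924/121 = 1278/121

Var(X) = 1278/121 ≈ 10.5620


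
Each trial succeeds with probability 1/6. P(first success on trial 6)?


Geometric: P(X=6) = (1-p)^(k-1)×p = (5/6)^5×1/6 = 3125/46656

P(X=6) = 3125/46656 ≈ 6.70%


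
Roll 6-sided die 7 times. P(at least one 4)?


P(no 4)^7 = (5/6)^7 = 78125/279936
P(≥1) = 1 - 78125/279936 = 201811/279936

P = 201811/279936 ≈ 72.09%


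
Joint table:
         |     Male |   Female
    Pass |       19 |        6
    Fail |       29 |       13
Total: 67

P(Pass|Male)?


P(Pass|Male) = 19/(19+29) = 19/48

P = 19/48 ≈ 39.58%


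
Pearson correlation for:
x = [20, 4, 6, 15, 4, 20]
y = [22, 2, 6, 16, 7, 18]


n=6, Σx=69, Σy=71, Σxy=1112, Σx²=1093, Σy²=1153
r = (6×1112 - 69×71)/√((6×1093 - 69²)(6×1153 - 71²))
= 1773/√(1797×1877) = 1773/√3372969 ≈ 1773/1836.5645 ≈ 0.9654

r ≈ 0.9654


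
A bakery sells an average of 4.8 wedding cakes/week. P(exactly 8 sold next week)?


Poisson(λ=4.8): P(X=8) = e^(-λ)×λ^k/k!
= e^(-4.8) × 4.8^8 / 8!
≈ 0.008229747049 × 281792.804291 / 40320 ≈ 0.057517

P(X=8) ≈ 0.057517 ≈ 5.75%


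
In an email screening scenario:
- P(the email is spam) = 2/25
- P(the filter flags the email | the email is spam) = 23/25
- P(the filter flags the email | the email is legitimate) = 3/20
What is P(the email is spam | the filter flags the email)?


Using Bayes' theorem:
P(A|B) = P(B|A)·P(A) / P(B)

P(the filter flags the email) = 23/25 × 2/25 + 3/20 × 23/25
= 46/625 + 69/500 = 529/2500

P(the email is spam|the filter flags the email) = (46/625) / (529/2500) = 8/23

P(the email is spam|the filter flags the email) = 8/23 ≈ 34.78%


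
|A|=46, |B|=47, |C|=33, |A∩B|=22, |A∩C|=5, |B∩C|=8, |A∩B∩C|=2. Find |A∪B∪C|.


|A∪B∪C| = 46+47+33-22-5-8+2 = 93

|A∪B∪C| = 93


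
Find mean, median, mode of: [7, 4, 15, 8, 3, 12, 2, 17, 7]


Sorted: [2, 3, 4, 7, 7, 8, 12, 15, 17]
Mean = 75/9 = 25/3
Median = 7
Freq: {7: 2, 4: 1, 15: 1, 8: 1, 3: 1, 12: 1, 2: 1, 17: 1}
Mode: [7]

Mean=25/3, Median=7, Mode=7


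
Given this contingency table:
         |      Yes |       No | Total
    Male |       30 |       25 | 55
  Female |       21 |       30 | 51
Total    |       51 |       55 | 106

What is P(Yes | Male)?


P(Yes | Male) = 30/(30+25) = 30/55 = 6/11

P(Yes|Male) = 6/11 ≈ 54.55%


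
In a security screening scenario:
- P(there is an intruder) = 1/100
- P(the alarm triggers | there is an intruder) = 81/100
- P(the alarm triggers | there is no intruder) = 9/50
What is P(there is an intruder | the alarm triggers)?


Using Bayes' theorem:
P(A|B) = P(B|A)·P(A) / P(B)

P(the alarm triggers) = 81/100 × 1/100 + 9/50 × 99/100
= 81/10000 + 891/5000 = 1863/10000

P(there is an intruder|the alarm triggers) = (81/10000) / (1863/10000) = 1/23

P(there is an intruder|the alarm triggers) = 1/23 ≈ 4.35%


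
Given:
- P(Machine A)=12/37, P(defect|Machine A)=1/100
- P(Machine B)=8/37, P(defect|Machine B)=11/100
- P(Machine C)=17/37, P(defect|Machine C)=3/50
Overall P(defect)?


P(B) = Σ P(B|Aᵢ)×P(Aᵢ)
  1/100×12/37 = 3/925
  11/100×8/37 = 22/925
  3/50×17/37 = 51/1850
Sum = 101/1850

P(defect) = 101/1850 ≈ 5.46%


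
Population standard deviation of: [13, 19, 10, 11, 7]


Mean = 60/5 = 12
  (13-12)²=1
  (19-12)²=49
  (10-12)²=4
  (11-12)²=1
  (7-12)²=25
Σ(x-μ)² = 80
σ² = 80/5 = 16

σ = √(16) ≈ 4.0000


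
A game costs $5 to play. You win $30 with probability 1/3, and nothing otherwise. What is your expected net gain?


E[gain] = (30-5)×1/3 + (-5)×2/3
= 25/3 - 10/3 = 5

Expected net gain = $5 ≈ $5.00


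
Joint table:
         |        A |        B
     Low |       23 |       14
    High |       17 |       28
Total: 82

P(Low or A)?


P(Low∨A) = P(Low) + P(A) - P(Low∧A)
= (37 + 40 - 23)/82 = 54/82 = 27/41

P = 27/41 ≈ 65.85%


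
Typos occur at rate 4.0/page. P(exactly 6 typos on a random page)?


Poisson(λ=4.0): P(X=6) = e^(-λ)×λ^k/k!
= e^(-4.0) × 4.0^6 / 6!
≈ 0.01831563889 × 4096 / 720 ≈ 0.104196

P(X=6) ≈ 0.104196 ≈ 10.42%


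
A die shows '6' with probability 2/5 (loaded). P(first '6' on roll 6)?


Geometric: P(X=6) = (1-p)^(k-1)×p = (3/5)^5×2/5 = 486/15625

P(X=6) = 486/15625 ≈ 3.11%


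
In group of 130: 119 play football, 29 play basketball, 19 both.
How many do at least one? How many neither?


|A∪B| = 119+29-19 = 129
Neither = 130-129 = 1

At least one: 129; Neither: 1


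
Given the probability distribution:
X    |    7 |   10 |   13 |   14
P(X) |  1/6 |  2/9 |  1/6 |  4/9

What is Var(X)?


E[X] = 106/9
E[X²] = 437/3
Var(X) = E[X²] - (E[X])² = 437/3 - 11236/81 = 563/81

Var(X) = 563/81 ≈ 6.9506


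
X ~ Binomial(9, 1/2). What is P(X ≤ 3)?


P(X ≤ 3) = Σ P(X=i) for i=0..3
P(X=0) = 1/512
P(X=1) = 9/512
P(X=2) = 9/128
P(X=3) = 21/128
Sum = 65/256

P(X ≤ 3) = 65/256 ≈ 25.39%


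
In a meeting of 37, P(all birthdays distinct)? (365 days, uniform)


P(all different) = Π(365-i)/365 for i=0..36
= (365/365)×(364/365)×...×(329/365)
= 0.151266

P ≈ 0.1513 ≈ 15.13%


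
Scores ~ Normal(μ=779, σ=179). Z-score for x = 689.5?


z = (x - μ)/σ = (689.5 - 779)/179 = -0.5

z = -0.5


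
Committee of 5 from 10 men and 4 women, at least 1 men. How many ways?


Count by #men:
  1M,4W: C(10,1)×C(4,4)=10
  2M,3W: C(10,2)×C(4,3)=180
  3M,2W: C(10,3)×C(4,2)=720
  4M,1W: C(10,4)×C(4,1)=840
  5M,0W: C(10,5)×C(4,0)=252
Total = 2002

2002


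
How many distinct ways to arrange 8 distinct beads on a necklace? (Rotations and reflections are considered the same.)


Free circular arrangements: rotations and reflections both identified.
(n-1)!/2 = 7!/2 = 5040/2 = 2520

2520


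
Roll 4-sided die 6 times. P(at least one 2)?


P(no 2)^6 = (3/4)^6 = 729/4096
P(≥1) = 1 - 729/4096 = 3367/4096

P = 3367/4096 ≈ 82.20%


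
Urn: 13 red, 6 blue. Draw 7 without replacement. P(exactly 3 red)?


Hypergeometric: C(13,3)×C(6,4)/C(19,7)
= 286×15/50388 = 55/646

P(X=3) = 55/646 ≈ 8.51%


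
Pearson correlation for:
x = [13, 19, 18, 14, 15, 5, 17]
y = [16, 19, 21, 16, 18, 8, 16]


n=7, Σx=101, Σy=114, Σxy=1753, Σx²=1589, Σy²=1958
r = (7×1753 - 101×114)/√((7×1589 - 101²)(7×1958 - 114²))
= 757/√(922×710) = 757/√654620 ≈ 757/809.0859 ≈ 0.9356

r ≈ 0.9356


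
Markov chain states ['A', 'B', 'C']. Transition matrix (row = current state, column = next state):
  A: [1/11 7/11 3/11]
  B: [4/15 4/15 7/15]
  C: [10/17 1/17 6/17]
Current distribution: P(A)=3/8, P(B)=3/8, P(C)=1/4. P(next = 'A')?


P(next=A) = Σᵢ P(now=i)×P(i→A)
= 3/8×1/11 + 3/8×4/15 + 1/4×10/17
= 3/88 + 1/10 + 5/34 = 2103/7480

P = 2103/7480 ≈ 0.2811


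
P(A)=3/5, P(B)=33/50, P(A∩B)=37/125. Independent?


P(A)×P(B) = 99/250
P(A∩B) = 37/125
Not equal → NOT independent

No, not independent


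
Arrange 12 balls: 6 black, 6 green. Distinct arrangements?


12!/(6!×6!) = 924

924


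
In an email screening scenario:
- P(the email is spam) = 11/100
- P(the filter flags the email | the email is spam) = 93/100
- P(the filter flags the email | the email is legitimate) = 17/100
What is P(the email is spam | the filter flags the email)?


Using Bayes' theorem:
P(A|B) = P(B|A)·P(A) / P(B)

P(the filter flags the email) = 93/100 × 11/100 + 17/100 × 89/100
= 1023/10000 + 1513/10000 = 317/1250

P(the email is spam|the filter flags the email) = (1023/10000) / (317/1250) = 1023/2536

P(the email is spam|the filter flags the email) = 1023/2536 ≈ 40.34%


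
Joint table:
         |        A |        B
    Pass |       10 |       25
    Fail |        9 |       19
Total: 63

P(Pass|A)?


P(Pass|A) = 10/(10+9) = 10/19

P = 10/19 ≈ 52.63%


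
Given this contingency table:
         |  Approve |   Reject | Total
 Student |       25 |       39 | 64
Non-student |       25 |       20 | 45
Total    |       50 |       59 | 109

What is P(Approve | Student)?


P(Approve | Student) = 25/(25+39) = 25/64

P(Approve|Student) = 25/64 ≈ 39.06%


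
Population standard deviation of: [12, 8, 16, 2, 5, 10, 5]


Mean = 58/7
  (12-58/7)²=676/49
  (8-58/7)²=4/49
  (16-58/7)²=2916/49
  (2-58/7)²=1936/49
  (5-58/7)²=529/49
  (10-58/7)²=144/49
  (5-58/7)²=529/49
Σ(x-μ)² = 962/7
σ² = (962/7)/7 = 962/49

σ = √(962/49) ≈ 4.4309


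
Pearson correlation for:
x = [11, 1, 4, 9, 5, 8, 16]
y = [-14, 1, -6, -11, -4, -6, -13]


n=7, Σx=54, Σy=-53, Σxy=-552, Σx²=564, Σy²=575
r = (7×(-552) - 54×(-53))/√((7×564 - 54²)(7×575 - (-53)²))
= -1002/√(1032×1216) = -1002/√1254912 ≈ -1002/1120.2285 ≈ -0.8945

r ≈ -0.8945


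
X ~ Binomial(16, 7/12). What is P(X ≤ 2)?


P(X ≤ 2) = Σ P(X=i) for i=0..2
P(X=0) = 152587890625/184884258895036416
P(X=1) = 213623046875/11555266180939776
P(X=2) = 1495361328125/7703510787293184
Sum = 13153076171875/61628086298345472

P(X ≤ 2) = 13153076171875/61628086298345472 ≈ 0.02%


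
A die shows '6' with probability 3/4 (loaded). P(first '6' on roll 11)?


Geometric: P(X=11) = (1-p)^(k-1)×p = (1/4)^10×3/4 = 3/4194304

P(X=11) = 3/4194304 ≈ 0.00%


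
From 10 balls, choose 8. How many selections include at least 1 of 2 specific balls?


Complement: C(10,8) - C(8,8) = 45 - 1 = 44

44


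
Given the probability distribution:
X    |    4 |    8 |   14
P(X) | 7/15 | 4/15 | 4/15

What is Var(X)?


E[X] = 116/15
E[X²] = 384/5
Var(X) = E[X²] - (E[X])² = 384/5 - 13456/225 = 3824/225

Var(X) = 3824/225 ≈ 16.9956


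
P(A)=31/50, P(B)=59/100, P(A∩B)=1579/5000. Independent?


P(A)×P(B) = 1829/5000
P(A∩B) = 1579/5000
Not equal → NOT independent

No, not independent


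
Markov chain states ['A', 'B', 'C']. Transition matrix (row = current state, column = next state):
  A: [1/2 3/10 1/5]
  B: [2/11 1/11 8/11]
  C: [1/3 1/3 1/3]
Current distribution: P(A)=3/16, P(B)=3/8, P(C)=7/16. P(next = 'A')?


P(next=A) = Σᵢ P(now=i)×P(i→A)
= 3/16×1/2 + 3/8×2/11 + 7/16×1/3
= 3/32 + 3/44 + 7/48 = 325/1056

P = 325/1056 ≈ 0.3078


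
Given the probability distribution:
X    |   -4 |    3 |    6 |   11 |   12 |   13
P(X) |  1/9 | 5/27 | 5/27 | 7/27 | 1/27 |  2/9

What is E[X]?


E[X] = Σ x·P(X=x)
= (-4)×(1/9) + (3)×(5/27) + (6)×(5/27) + (11)×(7/27) + (12)×(1/27) + (13)×(2/9)
= 200/27

E[X] = 200/27


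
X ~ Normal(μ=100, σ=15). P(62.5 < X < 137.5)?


z₁=(62.5-100)/15=-2.5, z₂=(137.5-100)/15=2.5
P = Φ(2.5) - Φ(-2.5) = 0.993790 - 0.006210 = 0.987580 ≈ 0.9876

P(62.5 < X < 137.5) ≈ 0.9876


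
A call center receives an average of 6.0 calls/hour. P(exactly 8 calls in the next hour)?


Poisson(λ=6.0): P(X=8) = e^(-λ)×λ^k/k!
= e^(-6.0) × 6.0^8 / 8!
≈ 0.002478752177 × 1679616 / 40320 ≈ 0.103258

P(X=8) ≈ 0.103258 ≈ 10.33%


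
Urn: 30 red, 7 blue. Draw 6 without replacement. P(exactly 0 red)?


Hypergeometric: C(30,0)×C(7,6)/C(37,6)
= 1×7/2324784 = 1/332112

P(X=0) = 1/332112 ≈ 0.00%


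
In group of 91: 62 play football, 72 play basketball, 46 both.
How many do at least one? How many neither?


|A∪B| = 62+72-46 = 88
Neither = 91-88 = 3

At least one: 88; Neither: 3


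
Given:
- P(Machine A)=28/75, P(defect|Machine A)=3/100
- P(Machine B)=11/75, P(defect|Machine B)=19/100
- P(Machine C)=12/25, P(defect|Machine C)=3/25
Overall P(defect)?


P(B) = Σ P(B|Aᵢ)×P(Aᵢ)
  3/100×28/75 = 7/625
  19/100×11/75 = 209/7500
  3/25×12/25 = 36/625
Sum = 29/300

P(defect) = 29/300 ≈ 9.67%


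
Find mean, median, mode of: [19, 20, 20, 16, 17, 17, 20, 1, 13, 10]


Sorted: [1, 10, 13, 16, 17, 17, 19, 20, 20, 20]
Mean = 153/10
Median = 17
Freq: {19: 1, 20: 3, 16: 1, 17: 2, 1: 1, 13: 1, 10: 1}
Mode: [20]

Mean=153/10, Median=17, Mode=20


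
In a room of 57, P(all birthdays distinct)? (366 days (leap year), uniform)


P(all different) = Π(366-i)/366 for i=0..56
= (366/366)×(365/366)×...×(310/366)
= 0.010010

P ≈ 0.0100 ≈ 1.00%


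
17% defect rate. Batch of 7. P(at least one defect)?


P(all good) = (83/100)^7 = 27136050989627/100000000000000
P(≥1 defect) = 72863949010373/100000000000000

P = 72863949010373/100000000000000 ≈ 72.86%


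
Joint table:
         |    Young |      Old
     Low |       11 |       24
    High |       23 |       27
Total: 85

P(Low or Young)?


P(Low∨Young) = P(Low) + P(Young) - P(Low∧Young)
= (35 + 34 - 11)/85 = 58/85

P = 58/85 ≈ 68.24%


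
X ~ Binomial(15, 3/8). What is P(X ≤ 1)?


P(X ≤ 1) = Σ P(X=i) for i=0..1
P(X=0) = 30517578125/35184372088832
P(X=1) = 274658203125/35184372088832
Sum = 152587890625/17592186044416

P(X ≤ 1) = 152587890625/17592186044416 ≈ 0.87%


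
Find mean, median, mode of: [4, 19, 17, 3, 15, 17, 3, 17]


Sorted: [3, 3, 4, 15, 17, 17, 17, 19]
Mean = 95/8
Median = 16
Freq: {4: 1, 19: 1, 17: 3, 3: 2, 15: 1}
Mode: [17]

Mean=95/8, Median=16, Mode=17


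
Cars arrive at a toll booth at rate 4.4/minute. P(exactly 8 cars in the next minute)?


Poisson(λ=4.4): P(X=8) = e^(-λ)×λ^k/k!
= e^(-4.4) × 4.4^8 / 8!
≈ 0.0122773399 × 140482.236252 / 40320 ≈ 0.042776

P(X=8) ≈ 0.042776 ≈ 4.28%


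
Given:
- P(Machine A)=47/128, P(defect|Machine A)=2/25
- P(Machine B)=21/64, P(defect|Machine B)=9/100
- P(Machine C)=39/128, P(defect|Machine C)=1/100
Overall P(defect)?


P(B) = Σ P(B|Aᵢ)×P(Aᵢ)
  2/25×47/128 = 47/1600
  9/100×21/64 = 189/6400
  1/100×39/128 = 39/12800
Sum = 793/12800

P(defect) = 793/12800 ≈ 6.20%


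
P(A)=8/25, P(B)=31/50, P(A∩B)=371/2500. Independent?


P(A)×P(B) = 124/625
P(A∩B) = 371/2500
Not equal → NOT independent

No, not independent


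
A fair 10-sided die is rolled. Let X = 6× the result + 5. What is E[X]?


E[die] = (1+10)/2 = 11/2
E[X] = 6×11/2 + 5 = 38

E[X] = 38


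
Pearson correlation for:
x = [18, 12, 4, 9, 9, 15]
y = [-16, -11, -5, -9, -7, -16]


n=6, Σx=67, Σy=-64, Σxy=-824, Σx²=871, Σy²=788
r = (6×(-824) - 67×(-64))/√((6×871 - 67²)(6×788 - (-64)²))
= -656/√(737×632) = -656/√465784 ≈ -656/682.4837 ≈ -0.9612

r ≈ -0.9612


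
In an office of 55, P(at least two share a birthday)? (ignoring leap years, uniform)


P(all different) = Π(365-i)/365 for i=0..54
= 0.013738
P(match) = 1 - 0.013738 = 0.986262

P ≈ 0.9863 ≈ 98.63%


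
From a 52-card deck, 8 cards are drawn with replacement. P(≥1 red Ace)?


P(not a red Ace) = 50/52 = 25/26
P(none in 8 draws) = (25/26)^8 = 152587890625/208827064576
P(≥1 red Ace) = 1 - 152587890625/208827064576 = 56239173951/208827064576

P = 56239173951/208827064576 ≈ 26.93%


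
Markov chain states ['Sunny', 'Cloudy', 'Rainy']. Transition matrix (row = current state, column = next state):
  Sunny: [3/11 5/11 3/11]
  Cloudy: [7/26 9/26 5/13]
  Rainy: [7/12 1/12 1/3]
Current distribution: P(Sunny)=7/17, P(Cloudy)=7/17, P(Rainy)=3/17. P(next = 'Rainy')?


P(next=Rainy) = Σᵢ P(now=i)×P(i→Rainy)
= 7/17×3/11 + 7/17×5/13 + 3/17×1/3
= 21/187 + 35/221 + 1/17 = 801/2431

P = 801/2431 ≈ 0.3295


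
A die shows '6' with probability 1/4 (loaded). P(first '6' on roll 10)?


Geometric: P(X=10) = (1-p)^(k-1)×p = (3/4)^9×1/4 = 19683/1048576

P(X=10) = 19683/1048576 ≈ 1.88%


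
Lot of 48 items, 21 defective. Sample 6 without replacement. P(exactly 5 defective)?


Hypergeometric: C(21,5)×C(27,1)/C(48,6)
= 20349×27/12271512 = 183141/4090504

P(X=5) = 183141/4090504 ≈ 4.48%


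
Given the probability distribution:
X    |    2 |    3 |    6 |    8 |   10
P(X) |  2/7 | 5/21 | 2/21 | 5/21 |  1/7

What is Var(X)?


E[X] = 109/21
E[X²] = 761/21
Var(X) = E[X²] - (E[X])² = 761/21 - 11881/441 = 4100/441

Var(X) = 4100/441 ≈ 9.2971


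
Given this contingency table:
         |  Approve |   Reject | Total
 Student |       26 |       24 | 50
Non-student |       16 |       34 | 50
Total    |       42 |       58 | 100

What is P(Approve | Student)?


P(Approve | Student) = 26/(26+24) = 26/50 = 13/25

P(Approve|Student) = 13/25 ≈ 52.00%


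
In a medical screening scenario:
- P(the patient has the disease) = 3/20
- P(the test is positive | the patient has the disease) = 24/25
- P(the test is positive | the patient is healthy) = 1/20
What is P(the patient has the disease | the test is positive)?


Using Bayes' theorem:
P(A|B) = P(B|A)·P(A) / P(B)

P(the test is positive) = 24/25 × 3/20 + 1/20 × 17/20
= 18/125 + 17/400 = 373/2000

P(the patient has the disease|the test is positive) = (18/125) / (373/2000) = 288/373

P(the patient has the disease|the test is positive) = 288/373 ≈ 77.21%


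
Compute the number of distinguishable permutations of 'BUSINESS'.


Letters: 8, freq: {'B': 1, 'U': 1, 'S': 3, 'I': 1, 'N': 1, 'E': 1}
8!/(1!×1!×3!×1!×1!×1!) = 40320/6 = 6720

6720


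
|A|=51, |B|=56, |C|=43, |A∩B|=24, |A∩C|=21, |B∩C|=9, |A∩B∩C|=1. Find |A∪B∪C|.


|A∪B∪C| = 51+56+43-24-21-9+1 = 97

|A∪B∪C| = 97


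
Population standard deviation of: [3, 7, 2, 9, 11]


Mean = 32/5
  (3-32/5)²=289/25
  (7-32/5)²=9/25
  (2-32/5)²=484/25
  (9-32/5)²=169/25
  (11-32/5)²=529/25
Σ(x-μ)² = 296/5
σ² = (296/5)/5 = 296/25

σ = √(296/25) ≈ 3.4409


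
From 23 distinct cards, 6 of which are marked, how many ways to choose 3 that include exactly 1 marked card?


Choose 1 of the 6 marked cards and 2 of the other 17 cards:
C(6,1)×C(17,2) = 6×136 = 816

816


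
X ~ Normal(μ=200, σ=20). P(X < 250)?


z = (250-200)/20 = 2.5
P(Z < 2.5) = 0.9938

P(X < 250) ≈ 0.9938


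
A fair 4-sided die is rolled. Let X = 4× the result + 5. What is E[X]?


E[die] = (1+4)/2 = 5/2
E[X] = 4×5/2 + 5 = 15

E[X] = 15


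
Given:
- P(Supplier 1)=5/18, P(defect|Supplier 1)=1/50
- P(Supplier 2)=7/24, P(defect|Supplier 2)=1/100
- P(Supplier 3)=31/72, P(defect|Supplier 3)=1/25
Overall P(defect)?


P(B) = Σ P(B|Aᵢ)×P(Aᵢ)
  1/50×5/18 = 1/180
  1/100×7/24 = 7/2400
  1/25×31/72 = 31/1800
Sum = 37/1440

P(defect) = 37/1440 ≈ 2.57%


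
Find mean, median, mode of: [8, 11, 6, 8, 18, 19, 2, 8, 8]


Sorted: [2, 6, 8, 8, 8, 8, 11, 18, 19]
Mean = 88/9
Median = 8
Freq: {8: 4, 11: 1, 6: 1, 18: 1, 19: 1, 2: 1}
Mode: [8]

Mean=88/9, Median=8, Mode=8


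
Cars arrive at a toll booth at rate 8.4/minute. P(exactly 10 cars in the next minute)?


Poisson(λ=8.4): P(X=10) = e^(-λ)×λ^k/k!
= e^(-8.4) × 8.4^10 / 10!
≈ 0.0002248673242 × 1749012287.66 / 3628800 ≈ 0.108382

P(X=10) ≈ 0.108382 ≈ 10.84%


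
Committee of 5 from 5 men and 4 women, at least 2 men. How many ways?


Count by #men:
  2M,3W: C(5,2)×C(4,3)=40
  3M,2W: C(5,3)×C(4,2)=60
  4M,1W: C(5,4)×C(4,1)=20
  5M,0W: C(5,5)×C(4,0)=1
Total = 121

121


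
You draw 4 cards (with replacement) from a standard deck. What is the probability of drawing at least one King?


P(not a King) = 48/52 = 12/13
P(none in 4 draws) = (12/13)^4 = 20736/28561
P(≥1 King) = 1 - 20736/28561 = 7825/28561

P = 7825/28561 ≈ 27.40%


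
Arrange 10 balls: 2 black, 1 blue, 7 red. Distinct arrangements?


10!/(2!×1!×7!) = 360

360


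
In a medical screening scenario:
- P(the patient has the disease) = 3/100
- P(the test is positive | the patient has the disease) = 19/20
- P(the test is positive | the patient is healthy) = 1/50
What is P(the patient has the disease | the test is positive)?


Using Bayes' theorem:
P(A|B) = P(B|A)·P(A) / P(B)

P(the test is positive) = 19/20 × 3/100 + 1/50 × 97/100
= 57/2000 + 97/5000 = 479/10000

P(the patient has the disease|the test is positive) = (57/2000) / (479/10000) = 285/479

P(the patient has the disease|the test is positive) = 285/479 ≈ 59.50%


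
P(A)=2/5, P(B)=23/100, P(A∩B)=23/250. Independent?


P(A)×P(B) = 23/250
P(A∩B) = 23/250
Equal ✓ → Independent

Yes, independent


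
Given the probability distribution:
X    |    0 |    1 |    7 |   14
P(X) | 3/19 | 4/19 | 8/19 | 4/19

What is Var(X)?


E[X] = 116/19
E[X²] = 1180/19
Var(X) = E[X²] - (E[X])² = 1180/19 - 13456/361 = 8964/361

Var(X) = 8964/361 ≈ 24.8310


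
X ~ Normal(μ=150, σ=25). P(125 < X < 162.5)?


z₁=(125-150)/25=-1.0, z₂=(162.5-150)/25=0.5
P = Φ(0.5) - Φ(-1.0) = 0.691462 - 0.158655 = 0.532807 ≈ 0.5328

P(125 < X < 162.5) ≈ 0.5328


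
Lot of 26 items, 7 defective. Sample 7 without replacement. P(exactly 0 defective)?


Hypergeometric: C(7,0)×C(19,7)/C(26,7)
= 1×50388/657800 = 969/12650

P(X=0) = 969/12650 ≈ 7.66%


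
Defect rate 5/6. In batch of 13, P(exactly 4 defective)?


Binomial: P(X=4) = C(13,4)×p^4×(1-p)^9
= 715 × 625/1296 × 1/10077696 = 446875/13060694016

P(X=4) = 446875/13060694016 ≈ 0.00%


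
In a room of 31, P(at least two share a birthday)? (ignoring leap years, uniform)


P(all different) = Π(365-i)/365 for i=0..30
= 0.269545
P(match) = 1 - 0.269545 = 0.730455

P ≈ 0.7305 ≈ 73.05%


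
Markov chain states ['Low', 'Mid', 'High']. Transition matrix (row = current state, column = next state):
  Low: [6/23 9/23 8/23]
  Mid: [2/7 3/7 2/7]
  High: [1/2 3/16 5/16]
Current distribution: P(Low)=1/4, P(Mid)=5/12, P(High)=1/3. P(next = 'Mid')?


P(next=Mid) = Σᵢ P(now=i)×P(i→Mid)
= 1/4×9/23 + 5/12×3/7 + 1/3×3/16
= 9/92 + 5/28 + 1/16 = 873/2576

P = 873/2576 ≈ 0.3389


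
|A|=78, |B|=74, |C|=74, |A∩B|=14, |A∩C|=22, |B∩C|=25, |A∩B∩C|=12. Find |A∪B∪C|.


|A∪B∪C| = 78+74+74-14-22-25+12 = 177

|A∪B∪C| = 177


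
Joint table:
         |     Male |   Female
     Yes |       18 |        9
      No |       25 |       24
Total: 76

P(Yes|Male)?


P(Yes|Male) = 18/(18+25) = 18/43

P = 18/43 ≈ 41.86%


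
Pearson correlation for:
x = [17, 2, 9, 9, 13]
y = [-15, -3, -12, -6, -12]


n=5, Σx=50, Σy=-48, Σxy=-579, Σx²=624, Σy²=558
r = (5×(-579) - 50×(-48))/√((5×624 - 50²)(5×558 - (-48)²))
= -495/√(620×486) = -495/√301320 ≈ -495/548.9262 ≈ -0.9018

r ≈ -0.9018


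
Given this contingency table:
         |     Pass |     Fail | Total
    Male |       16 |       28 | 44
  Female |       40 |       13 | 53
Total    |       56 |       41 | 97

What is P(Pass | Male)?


P(Pass | Male) = 16/(16+28) = 16/44 = 4/11

P(Pass|Male) = 4/11 ≈ 36.36%


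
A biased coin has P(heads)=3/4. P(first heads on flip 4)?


Geometric: P(X=4) = (1-p)^(k-1)×p = (1/4)^3×3/4 = 3/256

P(X=4) = 3/256 ≈ 1.17%


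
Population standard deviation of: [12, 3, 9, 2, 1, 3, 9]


Mean = 39/7
  (12-39/7)²=2025/49
  (3-39/7)²=324/49
  (9-39/7)²=576/49
  (2-39/7)²=625/49
  (1-39/7)²=1024/49
  (3-39/7)²=324/49
  (9-39/7)²=576/49
Σ(x-μ)² = 782/7
σ² = (782/7)/7 = 782/49

σ = √(782/49) ≈ 3.9949


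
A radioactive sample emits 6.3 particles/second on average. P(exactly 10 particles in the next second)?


Poisson(λ=6.3): P(X=10) = e^(-λ)×λ^k/k!
= e^(-6.3) × 6.3^10 / 10!
≈ 0.001836304777 × 98493029.1882 / 3628800 ≈ 0.049841

P(X=10) ≈ 0.049841 ≈ 4.98%


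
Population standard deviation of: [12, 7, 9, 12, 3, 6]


Mean = 49/6
  (12-49/6)²=529/36
  (7-49/6)²=49/36
  (9-49/6)²=25/36
  (12-49/6)²=529/36
  (3-49/6)²=961/36
  (6-49/6)²=169/36
Σ(x-μ)² = 377/6
σ² = (377/6)/6 = 377/36

σ = √(377/36) ≈ 3.2361


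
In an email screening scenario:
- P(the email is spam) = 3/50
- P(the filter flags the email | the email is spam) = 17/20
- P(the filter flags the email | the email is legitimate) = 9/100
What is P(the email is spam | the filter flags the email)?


Using Bayes' theorem:
P(A|B) = P(B|A)·P(A) / P(B)

P(the filter flags the email) = 17/20 × 3/50 + 9/100 × 47/50
= 51/1000 + 423/5000 = 339/2500

P(the email is spam|the filter flags the email) = (51/1000) / (339/2500) = 85/226

P(the email is spam|the filter flags the email) = 85/226 ≈ 37.61%
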